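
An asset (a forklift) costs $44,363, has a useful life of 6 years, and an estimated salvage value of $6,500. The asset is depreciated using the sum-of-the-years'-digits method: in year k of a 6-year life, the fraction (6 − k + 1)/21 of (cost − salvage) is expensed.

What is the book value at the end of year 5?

$8,303

Depreciable base = $44,363 − $6,500 = $37,863.
Sum of the years' digits = 6+5+4+3+2+1 = 21.
Year 1: $37,863 × 6/21 = $10,818. Book value $33,545.
Year 2: $37,863 × 5/21 = $9,015. Book value $24,530.
Year 3: $37,863 × 4/21 = $7,212. Book value $17,318.
Year 4: $37,863 × 3/21 = $5,409. Book value $11,909.
Year 5: $37,863 × 2/21 = $3,606. Book value $8,303.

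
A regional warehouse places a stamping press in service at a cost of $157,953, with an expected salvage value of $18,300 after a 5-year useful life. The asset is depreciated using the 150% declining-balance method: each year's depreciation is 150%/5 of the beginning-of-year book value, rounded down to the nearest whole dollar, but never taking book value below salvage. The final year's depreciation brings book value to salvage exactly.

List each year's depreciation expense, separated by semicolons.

Depreciable base = $157,953 − $18,300 = $139,653.
Year 1: ⌊$157,953 × 150%/5⌋ = $47,385. Book value $110,568.
Year 2: ⌊$110,568 × 150%/5⌋ = $33,170. Book value $77,398.
Year 3: ⌊$77,398 × 150%/5⌋ = $23,219. Book value $54,179.
Year 4: ⌊$54,179 × 150%/5⌋ = $16,253. Book value $37,926.
Year 5 (final): $37,926 − $18,300 = $19,626. Book value $18,300.

$47,385; $33,170; $23,219; $16,253; $19,626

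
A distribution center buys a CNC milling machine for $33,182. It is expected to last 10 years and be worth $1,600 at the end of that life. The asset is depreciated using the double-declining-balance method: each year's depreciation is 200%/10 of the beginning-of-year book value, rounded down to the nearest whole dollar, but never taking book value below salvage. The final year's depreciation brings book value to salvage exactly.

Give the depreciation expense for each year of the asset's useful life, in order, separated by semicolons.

Depreciable base = $33,182 − $1,600 = $31,582.
Year 1: ⌊$33,182 × 200%/10⌋ = $6,636. Book value $26,546.
Year 2: ⌊$26,546 × 200%/10⌋ = $5,309. Book value $21,237.
Year 3: ⌊$21,237 × 200%/10⌋ = $4,247. Book value $16,990.
Year 4: ⌊$16,990 × 200%/10⌋ = $3,398. Book value $13,592.
Year 5: ⌊$13,592 × 200%/10⌋ = $2,718. Book value $10,874.
Year 6: ⌊$10,874 × 200%/10⌋ = $2,174. Book value $8,700.
Year 7: ⌊$8,700 × 200%/10⌋ = $1,740. Book value $6,960.
Year 8: ⌊$6,960 × 200%/10⌋ = $1,392. Book value $5,568.
Year 9: ⌊$5,568 × 200%/10⌋ = $1,113. Book value $4,455.
Year 10 (final): $4,455 − $1,600 = $2,855. Book value $1,600.

$6,636; $5,309; $4,247; $3,398; $2,718; $2,174; $1,740; $1,392; $1,113; $2,855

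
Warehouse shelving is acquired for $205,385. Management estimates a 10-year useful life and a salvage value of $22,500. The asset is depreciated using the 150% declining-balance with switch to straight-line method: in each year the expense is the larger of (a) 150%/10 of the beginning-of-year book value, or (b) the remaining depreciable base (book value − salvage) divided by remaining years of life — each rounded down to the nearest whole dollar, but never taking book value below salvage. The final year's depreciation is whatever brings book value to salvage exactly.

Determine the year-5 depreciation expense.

$16,082

Depreciable base = $205,385 − $22,500 = $182,885.
Year 1: DB = ⌊$205,385 × 150%/10⌋ = $30,807; SL = ⌊$182,885/10⌋ = $18,288 → take DB $30,807. Book value $174,578.
Year 2: DB = ⌊$174,578 × 150%/10⌋ = $26,186; SL = ⌊$152,078/9⌋ = $16,897 → take DB $26,186. Book value $148,392.
Year 3: DB = ⌊$148,392 × 150%/10⌋ = $22,258; SL = ⌊$125,892/8⌋ = $15,736 → take DB $22,258. Book value $126,134.
Year 4: DB = ⌊$126,134 × 150%/10⌋ = $18,920; SL = ⌊$103,634/7⌋ = $14,804 → take DB $18,920. Book value $107,214.
Year 5: DB = ⌊$107,214 × 150%/10⌋ = $16,082; SL = ⌊$84,714/6⌋ = $14,119 → take DB $16,082. Book value $91,132.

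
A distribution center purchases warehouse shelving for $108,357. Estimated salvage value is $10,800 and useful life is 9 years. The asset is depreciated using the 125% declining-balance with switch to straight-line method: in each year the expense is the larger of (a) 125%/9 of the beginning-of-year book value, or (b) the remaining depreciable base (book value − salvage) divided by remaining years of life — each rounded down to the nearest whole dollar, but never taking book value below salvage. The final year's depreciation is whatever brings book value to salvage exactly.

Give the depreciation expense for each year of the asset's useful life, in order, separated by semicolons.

Depreciable base = $108,357 − $10,800 = $97,557.
Year 1: DB = ⌊$108,357 × 125%/9⌋ = $15,049; SL = ⌊$97,557/9⌋ = $10,839 → take DB $15,049. Book value $93,308.
Year 2: DB = ⌊$93,308 × 125%/9⌋ = $12,959; SL = ⌊$82,508/8⌋ = $10,313 → take DB $12,959. Book value $80,349.
Year 3: DB = ⌊$80,349 × 125%/9⌋ = $11,159; SL = ⌊$69,549/7⌋ = $9,935 → take DB $11,159. Book value $69,190.
Year 4: DB = ⌊$69,190 × 125%/9⌋ = $9,609; SL = ⌊$58,390/6⌋ = $9,731 → take SL $9,731. Book value $59,459.
Year 5: DB = ⌊$59,459 × 125%/9⌋ = $8,258; SL = ⌊$48,659/5⌋ = $9,731 → take SL $9,731. Book value $49,728.
Year 6: DB = ⌊$49,728 × 125%/9⌋ = $6,906; SL = ⌊$38,928/4⌋ = $9,732 → take SL $9,732. Book value $39,996.
Year 7: DB = ⌊$39,996 × 125%/9⌋ = $5,555; SL = ⌊$29,196/3⌋ = $9,732 → take SL $9,732. Book value $30,264.
Year 8: DB = ⌊$30,264 × 125%/9⌋ = $4,203; SL = ⌊$19,464/2⌋ = $9,732 → take SL $9,732. Book value $20,532.
Year 9 (final): $20,532 − $10,800 = $9,732. Book value $10,800.

$15,049; $12,959; $11,159; $9,731; $9,731; $9,732; $9,732; $9,732; $9,732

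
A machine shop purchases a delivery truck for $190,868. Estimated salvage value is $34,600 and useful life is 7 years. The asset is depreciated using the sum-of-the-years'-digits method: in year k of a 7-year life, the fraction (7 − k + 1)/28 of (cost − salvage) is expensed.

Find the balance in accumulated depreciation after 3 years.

Depreciable base = $190,868 − $34,600 = $156,268.
Sum of the years' digits = 7+6+5+4+3+2+1 = 28.
Year 1: $156,268 × 7/28 = $39,067. Book value $151,801.
Year 2: $156,268 × 6/28 = $33,486. Book value $118,315.
Year 3: $156,268 × 5/28 = $27,905. Book value $90,410.
Accumulated through year 3 = $190,868 − $90,410 = $100,458.

$100,458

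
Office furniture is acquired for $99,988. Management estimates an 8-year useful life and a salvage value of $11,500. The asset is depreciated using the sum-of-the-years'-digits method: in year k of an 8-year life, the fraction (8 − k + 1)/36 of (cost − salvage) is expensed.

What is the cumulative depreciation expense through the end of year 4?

$63,908

Depreciable base = $99,988 − $11,500 = $88,488.
Sum of the years' digits = 8+7+6+5+4+3+2+1 = 36.
Year 1: $88,488 × 8/36 = $19,664. Book value $80,324.
Year 2: $88,488 × 7/36 = $17,206. Book value $63,118.
Year 3: $88,488 × 6/36 = $14,748. Book value $48,370.
Year 4: $88,488 × 5/36 = $12,290. Book value $36,080.
Accumulated through year 4 = $99,988 − $36,080 = $63,908.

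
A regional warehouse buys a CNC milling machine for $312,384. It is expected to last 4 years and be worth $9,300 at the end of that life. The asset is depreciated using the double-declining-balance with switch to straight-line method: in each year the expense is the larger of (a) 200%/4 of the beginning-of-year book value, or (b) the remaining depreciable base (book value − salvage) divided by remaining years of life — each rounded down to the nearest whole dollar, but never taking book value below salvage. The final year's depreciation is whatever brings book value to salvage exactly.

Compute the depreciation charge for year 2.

Depreciable base = $312,384 − $9,300 = $303,084.
Year 1: DB = ⌊$312,384 × 200%/4⌋ = $156,192; SL = ⌊$303,084/4⌋ = $75,771 → take DB $156,192. Book value $156,192.
Year 2: DB = ⌊$156,192 × 200%/4⌋ = $78,096; SL = ⌊$146,892/3⌋ = $48,964 → take DB $78,096. Book value $78,096.

$78,096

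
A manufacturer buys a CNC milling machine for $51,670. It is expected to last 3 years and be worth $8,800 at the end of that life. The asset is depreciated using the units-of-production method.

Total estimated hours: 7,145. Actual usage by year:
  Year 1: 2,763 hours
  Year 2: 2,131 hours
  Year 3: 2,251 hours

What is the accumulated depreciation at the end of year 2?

$29,364

Depreciable base = $51,670 − $8,800 = $42,870.
Rate = $42,870 / 7,145 hours = $6 per hour.
Year 1: 2,763 × $6 = $16,578. Book value $35,092.
Year 2: 2,131 × $6 = $12,786. Book value $22,306.
Accumulated through year 2 = $51,670 − $22,306 = $29,364.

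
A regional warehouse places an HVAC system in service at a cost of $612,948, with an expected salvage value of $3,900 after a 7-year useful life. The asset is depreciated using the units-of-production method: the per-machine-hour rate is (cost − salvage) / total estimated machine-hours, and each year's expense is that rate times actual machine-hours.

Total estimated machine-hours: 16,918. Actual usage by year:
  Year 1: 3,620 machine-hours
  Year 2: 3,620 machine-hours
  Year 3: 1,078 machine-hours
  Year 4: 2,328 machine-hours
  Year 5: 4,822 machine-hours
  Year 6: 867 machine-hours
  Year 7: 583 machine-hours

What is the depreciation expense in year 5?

$173,592

Depreciable base = $612,948 − $3,900 = $609,048.
Rate = $609,048 / 16,918 machine-hours = $36 per machine-hour.
Year 1: 3,620 × $36 = $130,320. Book value $482,628.
Year 2: 3,620 × $36 = $130,320. Book value $352,308.
Year 3: 1,078 × $36 = $38,808. Book value $313,500.
Year 4: 2,328 × $36 = $83,808. Book value $229,692.
Year 5: 4,822 × $36 = $173,592. Book value $56,100.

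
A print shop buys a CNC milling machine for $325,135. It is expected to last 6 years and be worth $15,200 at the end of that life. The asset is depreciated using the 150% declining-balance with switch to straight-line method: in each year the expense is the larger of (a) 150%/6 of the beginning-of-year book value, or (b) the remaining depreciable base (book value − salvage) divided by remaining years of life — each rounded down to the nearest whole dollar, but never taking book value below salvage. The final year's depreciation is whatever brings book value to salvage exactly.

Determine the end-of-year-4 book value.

$96,512

Depreciable base = $325,135 − $15,200 = $309,935.
Year 1: DB = ⌊$325,135 × 150%/6⌋ = $81,283; SL = ⌊$309,935/6⌋ = $51,655 → take DB $81,283. Book value $243,852.
Year 2: DB = ⌊$243,852 × 150%/6⌋ = $60,963; SL = ⌊$228,652/5⌋ = $45,730 → take DB $60,963. Book value $182,889.
Year 3: DB = ⌊$182,889 × 150%/6⌋ = $45,722; SL = ⌊$167,689/4⌋ = $41,922 → take DB $45,722. Book value $137,167.
Year 4: DB = ⌊$137,167 × 150%/6⌋ = $34,291; SL = ⌊$121,967/3⌋ = $40,655 → take SL $40,655. Book value $96,512.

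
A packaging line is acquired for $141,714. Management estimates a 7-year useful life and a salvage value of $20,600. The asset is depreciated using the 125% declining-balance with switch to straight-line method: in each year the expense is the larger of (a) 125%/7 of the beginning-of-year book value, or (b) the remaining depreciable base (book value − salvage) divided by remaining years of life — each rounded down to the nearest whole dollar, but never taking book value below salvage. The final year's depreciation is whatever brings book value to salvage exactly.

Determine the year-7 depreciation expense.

$14,487

Depreciable base = $141,714 − $20,600 = $121,114.
Year 1: DB = ⌊$141,714 × 125%/7⌋ = $25,306; SL = ⌊$121,114/7⌋ = $17,302 → take DB $25,306. Book value $116,408.
Year 2: DB = ⌊$116,408 × 125%/7⌋ = $20,787; SL = ⌊$95,808/6⌋ = $15,968 → take DB $20,787. Book value $95,621.
Year 3: DB = ⌊$95,621 × 125%/7⌋ = $17,075; SL = ⌊$75,021/5⌋ = $15,004 → take DB $17,075. Book value $78,546.
Year 4: DB = ⌊$78,546 × 125%/7⌋ = $14,026; SL = ⌊$57,946/4⌋ = $14,486 → take SL $14,486. Book value $64,060.
Year 5: DB = ⌊$64,060 × 125%/7⌋ = $11,439; SL = ⌊$43,460/3⌋ = $14,486 → take SL $14,486. Book value $49,574.
Year 6: DB = ⌊$49,574 × 125%/7⌋ = $8,852; SL = ⌊$28,974/2⌋ = $14,487 → take SL $14,487. Book value $35,087.
Year 7 (final): $35,087 − $20,600 = $14,487. Book value $20,600.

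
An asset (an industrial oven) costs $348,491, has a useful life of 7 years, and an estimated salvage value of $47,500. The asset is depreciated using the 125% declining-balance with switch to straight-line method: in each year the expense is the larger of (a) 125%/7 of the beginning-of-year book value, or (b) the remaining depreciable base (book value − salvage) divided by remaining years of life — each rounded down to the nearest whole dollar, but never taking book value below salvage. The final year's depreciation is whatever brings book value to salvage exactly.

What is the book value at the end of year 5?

$120,328

Depreciable base = $348,491 − $47,500 = $300,991.
Year 1: DB = ⌊$348,491 × 125%/7⌋ = $62,230; SL = ⌊$300,991/7⌋ = $42,998 → take DB $62,230. Book value $286,261.
Year 2: DB = ⌊$286,261 × 125%/7⌋ = $51,118; SL = ⌊$238,761/6⌋ = $39,793 → take DB $51,118. Book value $235,143.
Year 3: DB = ⌊$235,143 × 125%/7⌋ = $41,989; SL = ⌊$187,643/5⌋ = $37,528 → take DB $41,989. Book value $193,154.
Year 4: DB = ⌊$193,154 × 125%/7⌋ = $34,491; SL = ⌊$145,654/4⌋ = $36,413 → take SL $36,413. Book value $156,741.
Year 5: DB = ⌊$156,741 × 125%/7⌋ = $27,989; SL = ⌊$109,241/3⌋ = $36,413 → take SL $36,413. Book value $120,328.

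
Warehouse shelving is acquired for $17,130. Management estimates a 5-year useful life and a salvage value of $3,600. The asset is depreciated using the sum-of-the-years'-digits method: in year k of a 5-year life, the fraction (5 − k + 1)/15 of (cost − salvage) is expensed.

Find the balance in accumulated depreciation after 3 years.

Depreciable base = $17,130 − $3,600 = $13,530.
Sum of the years' digits = 5+4+3+2+1 = 15.
Year 1: $13,530 × 5/15 = $4,510. Book value $12,620.
Year 2: $13,530 × 4/15 = $3,608. Book value $9,012.
Year 3: $13,530 × 3/15 = $2,706. Book value $6,306.
Accumulated through year 3 = $17,130 − $6,306 = $10,824.

$10,824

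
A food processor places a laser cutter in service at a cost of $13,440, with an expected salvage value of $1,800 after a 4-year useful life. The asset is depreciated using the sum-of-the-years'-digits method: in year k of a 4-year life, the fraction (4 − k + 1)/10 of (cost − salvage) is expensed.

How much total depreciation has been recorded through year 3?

$10,476

Depreciable base = $13,440 − $1,800 = $11,640.
Sum of the years' digits = 4+3+2+1 = 10.
Year 1: $11,640 × 4/10 = $4,656. Book value $8,784.
Year 2: $11,640 × 3/10 = $3,492. Book value $5,292.
Year 3: $11,640 × 2/10 = $2,328. Book value $2,964.
Accumulated through year 3 = $13,440 − $2,964 = $10,476.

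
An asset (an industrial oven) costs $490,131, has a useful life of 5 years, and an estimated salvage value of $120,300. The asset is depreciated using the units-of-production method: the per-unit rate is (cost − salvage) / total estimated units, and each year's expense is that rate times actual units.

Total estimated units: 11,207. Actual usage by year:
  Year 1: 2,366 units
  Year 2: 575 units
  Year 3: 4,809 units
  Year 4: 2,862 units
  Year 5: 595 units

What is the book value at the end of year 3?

$234,381

Depreciable base = $490,131 − $120,300 = $369,831.
Rate = $369,831 / 11,207 units = $33 per unit.
Year 1: 2,366 × $33 = $78,078. Book value $412,053.
Year 2: 575 × $33 = $18,975. Book value $393,078.
Year 3: 4,809 × $33 = $158,697. Book value $234,381.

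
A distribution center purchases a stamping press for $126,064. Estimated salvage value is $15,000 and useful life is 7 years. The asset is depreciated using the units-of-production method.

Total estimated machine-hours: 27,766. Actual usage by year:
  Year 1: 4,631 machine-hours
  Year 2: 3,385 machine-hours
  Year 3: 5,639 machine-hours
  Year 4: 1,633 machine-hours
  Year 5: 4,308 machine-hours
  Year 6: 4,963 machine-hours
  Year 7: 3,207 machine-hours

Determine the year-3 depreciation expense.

Depreciable base = $126,064 − $15,000 = $111,064.
Rate = $111,064 / 27,766 machine-hours = $4 per machine-hour.
Year 1: 4,631 × $4 = $18,524. Book value $107,540.
Year 2: 3,385 × $4 = $13,540. Book value $94,000.
Year 3: 5,639 × $4 = $22,556. Book value $71,444.

$22,556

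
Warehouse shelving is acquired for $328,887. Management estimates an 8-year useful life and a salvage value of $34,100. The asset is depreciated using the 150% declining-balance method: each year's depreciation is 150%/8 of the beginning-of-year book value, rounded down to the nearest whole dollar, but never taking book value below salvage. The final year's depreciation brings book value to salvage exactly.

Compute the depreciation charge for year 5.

$26,874

Depreciable base = $328,887 − $34,100 = $294,787.
Year 1: ⌊$328,887 × 150%/8⌋ = $61,666. Book value $267,221.
Year 2: ⌊$267,221 × 150%/8⌋ = $50,103. Book value $217,118.
Year 3: ⌊$217,118 × 150%/8⌋ = $40,709. Book value $176,409.
Year 4: ⌊$176,409 × 150%/8⌋ = $33,076. Book value $143,333.
Year 5: ⌊$143,333 × 150%/8⌋ = $26,874. Book value $116,459.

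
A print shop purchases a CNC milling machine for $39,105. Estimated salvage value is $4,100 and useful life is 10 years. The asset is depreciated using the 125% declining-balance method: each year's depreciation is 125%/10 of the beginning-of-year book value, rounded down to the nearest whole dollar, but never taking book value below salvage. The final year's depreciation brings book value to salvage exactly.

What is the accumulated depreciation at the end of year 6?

$21,553

Depreciable base = $39,105 − $4,100 = $35,005.
Year 1: ⌊$39,105 × 125%/10⌋ = $4,888. Book value $34,217.
Year 2: ⌊$34,217 × 125%/10⌋ = $4,277. Book value $29,940.
Year 3: ⌊$29,940 × 125%/10⌋ = $3,742. Book value $26,198.
Year 4: ⌊$26,198 × 125%/10⌋ = $3,274. Book value $22,924.
Year 5: ⌊$22,924 × 125%/10⌋ = $2,865. Book value $20,059.
Year 6: ⌊$20,059 × 125%/10⌋ = $2,507. Book value $17,552.
Accumulated through year 6 = $39,105 − $17,552 = $21,553.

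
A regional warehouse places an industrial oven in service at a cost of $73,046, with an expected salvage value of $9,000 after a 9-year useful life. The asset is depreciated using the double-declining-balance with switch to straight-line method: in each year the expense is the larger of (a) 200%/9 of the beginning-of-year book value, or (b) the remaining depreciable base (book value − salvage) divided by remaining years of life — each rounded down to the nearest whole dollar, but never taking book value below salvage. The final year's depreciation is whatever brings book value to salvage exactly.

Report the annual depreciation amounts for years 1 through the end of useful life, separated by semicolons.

$16,232; $12,625; $9,819; $7,637; $5,940; $4,620; $3,594; $2,795; $784

Depreciable base = $73,046 − $9,000 = $64,046.
Year 1: DB = ⌊$73,046 × 200%/9⌋ = $16,232; SL = ⌊$64,046/9⌋ = $7,116 → take DB $16,232. Book value $56,814.
Year 2: DB = ⌊$56,814 × 200%/9⌋ = $12,625; SL = ⌊$47,814/8⌋ = $5,976 → take DB $12,625. Book value $44,189.
Year 3: DB = ⌊$44,189 × 200%/9⌋ = $9,819; SL = ⌊$35,189/7⌋ = $5,027 → take DB $9,819. Book value $34,370.
Year 4: DB = ⌊$34,370 × 200%/9⌋ = $7,637; SL = ⌊$25,370/6⌋ = $4,228 → take DB $7,637. Book value $26,733.
Year 5: DB = ⌊$26,733 × 200%/9⌋ = $5,940; SL = ⌊$17,733/5⌋ = $3,546 → take DB $5,940. Book value $20,793.
Year 6: DB = ⌊$20,793 × 200%/9⌋ = $4,620; SL = ⌊$11,793/4⌋ = $2,948 → take DB $4,620. Book value $16,173.
Year 7: DB = ⌊$16,173 × 200%/9⌋ = $3,594; SL = ⌊$7,173/3⌋ = $2,391 → take DB $3,594. Book value $12,579.
Year 8: DB = ⌊$12,579 × 200%/9⌋ = $2,795; SL = ⌊$3,579/2⌋ = $1,789 → take DB $2,795. Book value $9,784.
Year 9 (final): $9,784 − $9,000 = $784. Book value $9,000.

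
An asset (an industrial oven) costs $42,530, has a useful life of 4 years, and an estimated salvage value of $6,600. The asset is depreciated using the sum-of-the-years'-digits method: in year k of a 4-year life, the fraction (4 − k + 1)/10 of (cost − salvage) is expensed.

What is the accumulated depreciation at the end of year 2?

Depreciable base = $42,530 − $6,600 = $35,930.
Sum of the years' digits = 4+3+2+1 = 10.
Year 1: $35,930 × 4/10 = $14,372. Book value $28,158.
Year 2: $35,930 × 3/10 = $10,779. Book value $17,379.
Accumulated through year 2 = $42,530 − $17,379 = $25,151.

$25,151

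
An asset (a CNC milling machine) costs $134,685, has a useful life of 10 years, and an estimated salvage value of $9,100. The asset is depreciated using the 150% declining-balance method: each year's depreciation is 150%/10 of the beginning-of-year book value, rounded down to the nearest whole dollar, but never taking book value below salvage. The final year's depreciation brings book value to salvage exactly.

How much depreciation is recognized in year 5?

$10,546

Depreciable base = $134,685 − $9,100 = $125,585.
Year 1: ⌊$134,685 × 150%/10⌋ = $20,202. Book value $114,483.
Year 2: ⌊$114,483 × 150%/10⌋ = $17,172. Book value $97,311.
Year 3: ⌊$97,311 × 150%/10⌋ = $14,596. Book value $82,715.
Year 4: ⌊$82,715 × 150%/10⌋ = $12,407. Book value $70,308.
Year 5: ⌊$70,308 × 150%/10⌋ = $10,546. Book value $59,762.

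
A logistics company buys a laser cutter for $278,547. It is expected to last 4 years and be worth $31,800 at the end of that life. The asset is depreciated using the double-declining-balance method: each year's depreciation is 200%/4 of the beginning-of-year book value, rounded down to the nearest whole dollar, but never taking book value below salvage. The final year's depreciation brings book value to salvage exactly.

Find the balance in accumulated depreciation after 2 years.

$208,910

Depreciable base = $278,547 − $31,800 = $246,747.
Year 1: ⌊$278,547 × 200%/4⌋ = $139,273. Book value $139,274.
Year 2: ⌊$139,274 × 200%/4⌋ = $69,637. Book value $69,637.
Accumulated through year 2 = $278,547 − $69,637 = $208,910.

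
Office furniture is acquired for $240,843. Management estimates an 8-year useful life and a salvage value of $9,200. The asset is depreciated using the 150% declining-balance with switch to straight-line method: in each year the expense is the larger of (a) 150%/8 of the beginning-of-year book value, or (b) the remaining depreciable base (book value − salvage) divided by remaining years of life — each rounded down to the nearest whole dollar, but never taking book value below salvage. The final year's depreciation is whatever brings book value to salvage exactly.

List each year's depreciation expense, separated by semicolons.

$45,158; $36,690; $29,811; $24,222; $23,940; $23,940; $23,941; $23,941

Depreciable base = $240,843 − $9,200 = $231,643.
Year 1: DB = ⌊$240,843 × 150%/8⌋ = $45,158; SL = ⌊$231,643/8⌋ = $28,955 → take DB $45,158. Book value $195,685.
Year 2: DB = ⌊$195,685 × 150%/8⌋ = $36,690; SL = ⌊$186,485/7⌋ = $26,640 → take DB $36,690. Book value $158,995.
Year 3: DB = ⌊$158,995 × 150%/8⌋ = $29,811; SL = ⌊$149,795/6⌋ = $24,965 → take DB $29,811. Book value $129,184.
Year 4: DB = ⌊$129,184 × 150%/8⌋ = $24,222; SL = ⌊$119,984/5⌋ = $23,996 → take DB $24,222. Book value $104,962.
Year 5: DB = ⌊$104,962 × 150%/8⌋ = $19,680; SL = ⌊$95,762/4⌋ = $23,940 → take SL $23,940. Book value $81,022.
Year 6: DB = ⌊$81,022 × 150%/8⌋ = $15,191; SL = ⌊$71,822/3⌋ = $23,940 → take SL $23,940. Book value $57,082.
Year 7: DB = ⌊$57,082 × 150%/8⌋ = $10,702; SL = ⌊$47,882/2⌋ = $23,941 → take SL $23,941. Book value $33,141.
Year 8 (final): $33,141 − $9,200 = $23,941. Book value $9,200.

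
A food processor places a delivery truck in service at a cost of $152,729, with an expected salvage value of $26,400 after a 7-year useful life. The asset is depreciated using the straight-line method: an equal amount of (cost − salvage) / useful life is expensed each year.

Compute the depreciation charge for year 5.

Depreciable base = $152,729 − $26,400 = $126,329.
Annual expense = $126,329 / 7 = $18,047.

$18,047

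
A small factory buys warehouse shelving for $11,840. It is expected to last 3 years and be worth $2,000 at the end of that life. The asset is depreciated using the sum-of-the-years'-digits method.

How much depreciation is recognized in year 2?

$3,280

Depreciable base = $11,840 − $2,000 = $9,840.
Sum of the years' digits = 3+2+1 = 6.
Year 1: $9,840 × 3/6 = $4,920. Book value $6,920.
Year 2: $9,840 × 2/6 = $3,280. Book value $3,640.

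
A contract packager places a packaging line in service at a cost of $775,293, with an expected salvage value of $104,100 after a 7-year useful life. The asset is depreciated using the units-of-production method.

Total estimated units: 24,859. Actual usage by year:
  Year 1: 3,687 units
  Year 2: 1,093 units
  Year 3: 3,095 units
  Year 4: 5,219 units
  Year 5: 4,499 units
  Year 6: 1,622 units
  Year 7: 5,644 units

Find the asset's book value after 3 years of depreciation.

$562,668

Depreciable base = $775,293 − $104,100 = $671,193.
Rate = $671,193 / 24,859 units = $27 per unit.
Year 1: 3,687 × $27 = $99,549. Book value $675,744.
Year 2: 1,093 × $27 = $29,511. Book value $646,233.
Year 3: 3,095 × $27 = $83,565. Book value $562,668.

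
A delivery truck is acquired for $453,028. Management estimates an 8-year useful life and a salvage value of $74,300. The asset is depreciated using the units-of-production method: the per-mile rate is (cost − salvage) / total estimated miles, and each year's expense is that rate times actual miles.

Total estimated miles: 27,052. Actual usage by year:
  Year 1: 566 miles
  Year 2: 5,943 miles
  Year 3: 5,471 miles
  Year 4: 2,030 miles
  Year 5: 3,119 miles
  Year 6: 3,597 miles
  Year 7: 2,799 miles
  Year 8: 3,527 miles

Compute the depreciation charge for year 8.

Depreciable base = $453,028 − $74,300 = $378,728.
Rate = $378,728 / 27,052 miles = $14 per mile.
Year 1: 566 × $14 = $7,924. Book value $445,104.
Year 2: 5,943 × $14 = $83,202. Book value $361,902.
Year 3: 5,471 × $14 = $76,594. Book value $285,308.
Year 4: 2,030 × $14 = $28,420. Book value $256,888.
Year 5: 3,119 × $14 = $43,666. Book value $213,222.
Year 6: 3,597 × $14 = $50,358. Book value $162,864.
Year 7: 2,799 × $14 = $39,186. Book value $123,678.
Year 8: 3,527 × $14 = $49,378. Book value $74,300.

$49,378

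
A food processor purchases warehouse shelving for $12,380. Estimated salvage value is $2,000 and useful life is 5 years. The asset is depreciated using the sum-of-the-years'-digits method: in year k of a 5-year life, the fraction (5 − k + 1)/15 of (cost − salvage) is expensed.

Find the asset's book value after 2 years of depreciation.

Depreciable base = $12,380 − $2,000 = $10,380.
Sum of the years' digits = 5+4+3+2+1 = 15.
Year 1: $10,380 × 5/15 = $3,460. Book value $8,920.
Year 2: $10,380 × 4/15 = $2,768. Book value $6,152.

$6,152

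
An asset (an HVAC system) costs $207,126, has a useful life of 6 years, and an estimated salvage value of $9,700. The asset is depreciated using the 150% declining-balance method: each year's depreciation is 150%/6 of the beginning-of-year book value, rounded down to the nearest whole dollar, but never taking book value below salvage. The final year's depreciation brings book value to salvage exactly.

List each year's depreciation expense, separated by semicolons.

$51,781; $38,836; $29,127; $21,845; $16,384; $39,453

Depreciable base = $207,126 − $9,700 = $197,426.
Year 1: ⌊$207,126 × 150%/6⌋ = $51,781. Book value $155,345.
Year 2: ⌊$155,345 × 150%/6⌋ = $38,836. Book value $116,509.
Year 3: ⌊$116,509 × 150%/6⌋ = $29,127. Book value $87,382.
Year 4: ⌊$87,382 × 150%/6⌋ = $21,845. Book value $65,537.
Year 5: ⌊$65,537 × 150%/6⌋ = $16,384. Book value $49,153.
Year 6 (final): $49,153 − $9,700 = $39,453. Book value $9,700.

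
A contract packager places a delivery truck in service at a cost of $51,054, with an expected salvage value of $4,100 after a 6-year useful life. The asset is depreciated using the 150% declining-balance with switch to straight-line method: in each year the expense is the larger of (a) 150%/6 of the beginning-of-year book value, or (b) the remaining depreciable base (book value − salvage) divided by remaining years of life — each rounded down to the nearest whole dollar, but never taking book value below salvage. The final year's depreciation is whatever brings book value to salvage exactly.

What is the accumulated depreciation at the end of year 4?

Depreciable base = $51,054 − $4,100 = $46,954.
Year 1: DB = ⌊$51,054 × 150%/6⌋ = $12,763; SL = ⌊$46,954/6⌋ = $7,825 → take DB $12,763. Book value $38,291.
Year 2: DB = ⌊$38,291 × 150%/6⌋ = $9,572; SL = ⌊$34,191/5⌋ = $6,838 → take DB $9,572. Book value $28,719.
Year 3: DB = ⌊$28,719 × 150%/6⌋ = $7,179; SL = ⌊$24,619/4⌋ = $6,154 → take DB $7,179. Book value $21,540.
Year 4: DB = ⌊$21,540 × 150%/6⌋ = $5,385; SL = ⌊$17,440/3⌋ = $5,813 → take SL $5,813. Book value $15,727.
Accumulated through year 4 = $51,054 − $15,727 = $35,327.

$35,327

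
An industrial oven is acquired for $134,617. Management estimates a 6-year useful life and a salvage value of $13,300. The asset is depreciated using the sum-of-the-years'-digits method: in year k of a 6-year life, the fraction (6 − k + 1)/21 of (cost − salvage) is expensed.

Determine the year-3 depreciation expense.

$23,108

Depreciable base = $134,617 − $13,300 = $121,317.
Sum of the years' digits = 6+5+4+3+2+1 = 21.
Year 1: $121,317 × 6/21 = $34,662. Book value $99,955.
Year 2: $121,317 × 5/21 = $28,885. Book value $71,070.
Year 3: $121,317 × 4/21 = $23,108. Book value $47,962.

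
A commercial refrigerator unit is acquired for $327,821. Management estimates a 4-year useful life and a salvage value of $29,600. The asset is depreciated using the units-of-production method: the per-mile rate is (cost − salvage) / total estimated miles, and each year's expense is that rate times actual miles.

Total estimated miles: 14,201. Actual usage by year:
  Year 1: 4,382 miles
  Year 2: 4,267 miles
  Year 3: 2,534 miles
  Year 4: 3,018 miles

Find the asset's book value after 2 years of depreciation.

$146,192

Depreciable base = $327,821 − $29,600 = $298,221.
Rate = $298,221 / 14,201 miles = $21 per mile.
Year 1: 4,382 × $21 = $92,022. Book value $235,799.
Year 2: 4,267 × $21 = $89,607. Book value $146,192.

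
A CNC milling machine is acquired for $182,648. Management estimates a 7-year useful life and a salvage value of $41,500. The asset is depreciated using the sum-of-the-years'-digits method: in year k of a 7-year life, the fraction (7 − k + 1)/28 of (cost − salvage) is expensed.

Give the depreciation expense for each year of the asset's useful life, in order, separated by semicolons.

Depreciable base = $182,648 − $41,500 = $141,148.
Sum of the years' digits = 7+6+5+4+3+2+1 = 28.
Year 1: $141,148 × 7/28 = $35,287. Book value $147,361.
Year 2: $141,148 × 6/28 = $30,246. Book value $117,115.
Year 3: $141,148 × 5/28 = $25,205. Book value $91,910.
Year 4: $141,148 × 4/28 = $20,164. Book value $71,746.
Year 5: $141,148 × 3/28 = $15,123. Book value $56,623.
Year 6: $141,148 × 2/28 = $10,082. Book value $46,541.
Year 7: $141,148 × 1/28 = $5,041. Book value $41,500.

$35,287; $30,246; $25,205; $20,164; $15,123; $10,082; $5,041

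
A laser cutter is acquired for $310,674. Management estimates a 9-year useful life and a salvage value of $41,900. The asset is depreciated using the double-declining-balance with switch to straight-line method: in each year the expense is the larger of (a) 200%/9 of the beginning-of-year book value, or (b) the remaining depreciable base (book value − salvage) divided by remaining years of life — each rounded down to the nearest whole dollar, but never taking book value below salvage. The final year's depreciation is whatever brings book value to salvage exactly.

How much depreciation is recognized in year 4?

Depreciable base = $310,674 − $41,900 = $268,774.
Year 1: DB = ⌊$310,674 × 200%/9⌋ = $69,038; SL = ⌊$268,774/9⌋ = $29,863 → take DB $69,038. Book value $241,636.
Year 2: DB = ⌊$241,636 × 200%/9⌋ = $53,696; SL = ⌊$199,736/8⌋ = $24,967 → take DB $53,696. Book value $187,940.
Year 3: DB = ⌊$187,940 × 200%/9⌋ = $41,764; SL = ⌊$146,040/7⌋ = $20,862 → take DB $41,764. Book value $146,176.
Year 4: DB = ⌊$146,176 × 200%/9⌋ = $32,483; SL = ⌊$104,276/6⌋ = $17,379 → take DB $32,483. Book value $113,693.

$32,483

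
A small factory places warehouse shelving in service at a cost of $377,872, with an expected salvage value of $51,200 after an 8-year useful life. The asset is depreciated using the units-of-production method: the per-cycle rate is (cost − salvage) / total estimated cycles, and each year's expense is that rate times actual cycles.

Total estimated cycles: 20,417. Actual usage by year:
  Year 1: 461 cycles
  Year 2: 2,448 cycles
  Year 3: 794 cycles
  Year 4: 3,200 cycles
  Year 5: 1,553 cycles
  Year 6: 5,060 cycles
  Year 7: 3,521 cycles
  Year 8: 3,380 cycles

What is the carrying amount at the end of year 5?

Depreciable base = $377,872 − $51,200 = $326,672.
Rate = $326,672 / 20,417 cycles = $16 per cycle.
Year 1: 461 × $16 = $7,376. Book value $370,496.
Year 2: 2,448 × $16 = $39,168. Book value $331,328.
Year 3: 794 × $16 = $12,704. Book value $318,624.
Year 4: 3,200 × $16 = $51,200. Book value $267,424.
Year 5: 1,553 × $16 = $24,848. Book value $242,576.

$242,576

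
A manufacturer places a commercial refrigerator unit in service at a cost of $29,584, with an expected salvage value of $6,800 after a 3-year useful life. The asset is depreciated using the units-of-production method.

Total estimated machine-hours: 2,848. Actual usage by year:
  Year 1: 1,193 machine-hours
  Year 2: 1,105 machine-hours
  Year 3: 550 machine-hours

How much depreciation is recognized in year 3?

Depreciable base = $29,584 − $6,800 = $22,784.
Rate = $22,784 / 2,848 machine-hours = $8 per machine-hour.
Year 1: 1,193 × $8 = $9,544. Book value $20,040.
Year 2: 1,105 × $8 = $8,840. Book value $11,200.
Year 3: 550 × $8 = $4,400. Book value $6,800.

$4,400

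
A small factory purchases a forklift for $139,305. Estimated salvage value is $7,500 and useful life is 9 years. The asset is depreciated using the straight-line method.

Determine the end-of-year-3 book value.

Depreciable base = $139,305 − $7,500 = $131,805.
Annual expense = $131,805 / 9 = $14,645.
End of year 1: book value $124,660.
End of year 2: book value $110,015.
End of year 3: book value $95,370.

$95,370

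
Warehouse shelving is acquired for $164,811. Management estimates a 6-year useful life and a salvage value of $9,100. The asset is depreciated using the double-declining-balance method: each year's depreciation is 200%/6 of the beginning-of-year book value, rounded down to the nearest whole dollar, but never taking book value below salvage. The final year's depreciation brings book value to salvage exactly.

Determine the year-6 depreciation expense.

$12,604

Depreciable base = $164,811 − $9,100 = $155,711.
Year 1: ⌊$164,811 × 200%/6⌋ = $54,937. Book value $109,874.
Year 2: ⌊$109,874 × 200%/6⌋ = $36,624. Book value $73,250.
Year 3: ⌊$73,250 × 200%/6⌋ = $24,416. Book value $48,834.
Year 4: ⌊$48,834 × 200%/6⌋ = $16,278. Book value $32,556.
Year 5: ⌊$32,556 × 200%/6⌋ = $10,852. Book value $21,704.
Year 6 (final): $21,704 − $9,100 = $12,604. Book value $9,100.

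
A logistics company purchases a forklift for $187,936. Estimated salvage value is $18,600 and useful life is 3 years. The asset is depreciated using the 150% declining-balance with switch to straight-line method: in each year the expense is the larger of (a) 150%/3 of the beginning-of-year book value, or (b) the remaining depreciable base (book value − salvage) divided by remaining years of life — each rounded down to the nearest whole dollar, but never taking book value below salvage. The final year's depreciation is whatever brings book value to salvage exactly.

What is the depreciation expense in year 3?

Depreciable base = $187,936 − $18,600 = $169,336.
Year 1: DB = ⌊$187,936 × 150%/3⌋ = $93,968; SL = ⌊$169,336/3⌋ = $56,445 → take DB $93,968. Book value $93,968.
Year 2: DB = ⌊$93,968 × 150%/3⌋ = $46,984; SL = ⌊$75,368/2⌋ = $37,684 → take DB $46,984. Book value $46,984.
Year 3 (final): $46,984 − $18,600 = $28,384. Book value $18,600.

$28,384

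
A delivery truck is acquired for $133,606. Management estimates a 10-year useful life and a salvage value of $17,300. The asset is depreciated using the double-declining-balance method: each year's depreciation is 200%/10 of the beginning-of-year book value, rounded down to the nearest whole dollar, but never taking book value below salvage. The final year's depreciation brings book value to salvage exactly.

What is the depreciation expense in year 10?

$633

Depreciable base = $133,606 − $17,300 = $116,306.
Year 1: ⌊$133,606 × 200%/10⌋ = $26,721. Book value $106,885.
Year 2: ⌊$106,885 × 200%/10⌋ = $21,377. Book value $85,508.
Year 3: ⌊$85,508 × 200%/10⌋ = $17,101. Book value $68,407.
Year 4: ⌊$68,407 × 200%/10⌋ = $13,681. Book value $54,726.
Year 5: ⌊$54,726 × 200%/10⌋ = $10,945. Book value $43,781.
Year 6: ⌊$43,781 × 200%/10⌋ = $8,756. Book value $35,025.
Year 7: ⌊$35,025 × 200%/10⌋ = $7,005. Book value $28,020.
Year 8: ⌊$28,020 × 200%/10⌋ = $5,604. Book value $22,416.
Year 9: ⌊$22,416 × 200%/10⌋ = $4,483. Book value $17,933.
Year 10 (final): $17,933 − $17,300 = $633. Book value $17,300.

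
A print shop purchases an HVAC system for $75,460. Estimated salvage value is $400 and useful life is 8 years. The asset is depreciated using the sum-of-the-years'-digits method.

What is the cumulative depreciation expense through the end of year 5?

Depreciable base = $75,460 − $400 = $75,060.
Sum of the years' digits = 8+7+6+5+4+3+2+1 = 36.
Year 1: $75,060 × 8/36 = $16,680. Book value $58,780.
Year 2: $75,060 × 7/36 = $14,595. Book value $44,185.
Year 3: $75,060 × 6/36 = $12,510. Book value $31,675.
Year 4: $75,060 × 5/36 = $10,425. Book value $21,250.
Year 5: $75,060 × 4/36 = $8,340. Book value $12,910.
Accumulated through year 5 = $75,460 − $12,910 = $62,550.

$62,550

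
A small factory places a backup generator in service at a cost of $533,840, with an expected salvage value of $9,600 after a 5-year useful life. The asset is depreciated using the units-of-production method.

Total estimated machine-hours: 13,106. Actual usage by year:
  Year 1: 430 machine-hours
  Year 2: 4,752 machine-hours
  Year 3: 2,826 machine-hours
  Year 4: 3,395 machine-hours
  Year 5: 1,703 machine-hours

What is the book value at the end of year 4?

Depreciable base = $533,840 − $9,600 = $524,240.
Rate = $524,240 / 13,106 machine-hours = $40 per machine-hour.
Year 1: 430 × $40 = $17,200. Book value $516,640.
Year 2: 4,752 × $40 = $190,080. Book value $326,560.
Year 3: 2,826 × $40 = $113,040. Book value $213,520.
Year 4: 3,395 × $40 = $135,800. Book value $77,720.

$77,720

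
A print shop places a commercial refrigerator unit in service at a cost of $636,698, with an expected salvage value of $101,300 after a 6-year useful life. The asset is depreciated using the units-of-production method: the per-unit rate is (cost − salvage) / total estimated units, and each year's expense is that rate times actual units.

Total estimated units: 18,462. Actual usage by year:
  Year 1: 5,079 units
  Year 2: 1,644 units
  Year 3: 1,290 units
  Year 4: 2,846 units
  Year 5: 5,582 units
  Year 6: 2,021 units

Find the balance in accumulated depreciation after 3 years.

$232,377

Depreciable base = $636,698 − $101,300 = $535,398.
Rate = $535,398 / 18,462 units = $29 per unit.
Year 1: 5,079 × $29 = $147,291. Book value $489,407.
Year 2: 1,644 × $29 = $47,676. Book value $441,731.
Year 3: 1,290 × $29 = $37,410. Book value $404,321.
Accumulated through year 3 = $636,698 − $404,321 = $232,377.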